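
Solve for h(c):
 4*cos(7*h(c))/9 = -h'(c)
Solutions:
 4*c/9 - log(sin(7*h(c)) - 1)/14 + log(sin(7*h(c)) + 1)/14 = C1


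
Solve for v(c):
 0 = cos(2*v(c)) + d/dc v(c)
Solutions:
 v(c) = -asin((C1 + exp(4*c))/(C1 - exp(4*c)))/2 + pi/2
 v(c) = asin((C1 + exp(4*c))/(C1 - exp(4*c)))/2


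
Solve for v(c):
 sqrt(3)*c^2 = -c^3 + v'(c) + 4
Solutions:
 v(c) = C1 + c^4/4 + sqrt(3)*c^3/3 - 4*c


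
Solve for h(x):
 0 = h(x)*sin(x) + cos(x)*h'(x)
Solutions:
 h(x) = C1*cos(x)


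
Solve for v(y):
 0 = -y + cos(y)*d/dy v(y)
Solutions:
 v(y) = C1 + Integral(y/cos(y), y)


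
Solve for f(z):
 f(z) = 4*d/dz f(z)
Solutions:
 f(z) = C1*exp(z/4)


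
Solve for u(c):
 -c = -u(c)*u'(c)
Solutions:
 u(c) = -sqrt(C1 + c^2)
 u(c) = sqrt(C1 + c^2)


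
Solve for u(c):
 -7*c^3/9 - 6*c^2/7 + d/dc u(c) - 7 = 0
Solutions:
 u(c) = C1 + 7*c^4/36 + 2*c^3/7 + 7*c


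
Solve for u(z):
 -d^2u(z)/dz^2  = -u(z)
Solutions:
 u(z) = C1*exp(-z) + C2*exp(z)


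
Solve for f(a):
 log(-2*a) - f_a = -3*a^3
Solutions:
 f(a) = C1 + 3*a^4/4 + a*log(-a) + a*(-1 + log(2))


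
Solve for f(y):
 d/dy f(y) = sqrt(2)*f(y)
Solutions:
 f(y) = C1*exp(sqrt(2)*y)


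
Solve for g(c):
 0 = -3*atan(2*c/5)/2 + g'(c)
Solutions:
 g(c) = C1 + 3*c*atan(2*c/5)/2 - 15*log(4*c^2 + 25)/8


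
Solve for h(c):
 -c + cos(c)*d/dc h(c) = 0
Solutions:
 h(c) = C1 + Integral(c/cos(c), c)


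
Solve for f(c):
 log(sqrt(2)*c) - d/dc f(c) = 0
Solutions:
 f(c) = C1 + c*log(c) - c + c*log(2)/2


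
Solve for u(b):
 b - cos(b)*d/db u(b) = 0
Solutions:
 u(b) = C1 + Integral(b/cos(b), b)


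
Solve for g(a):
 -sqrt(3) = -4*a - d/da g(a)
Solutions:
 g(a) = C1 - 2*a^2 + sqrt(3)*a


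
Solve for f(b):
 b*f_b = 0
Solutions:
 f(b) = C1


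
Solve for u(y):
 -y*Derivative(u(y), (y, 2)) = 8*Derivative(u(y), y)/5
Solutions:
 u(y) = C1 + C2/y^(3/5)


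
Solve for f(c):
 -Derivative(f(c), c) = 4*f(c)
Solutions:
 f(c) = C1*exp(-4*c)


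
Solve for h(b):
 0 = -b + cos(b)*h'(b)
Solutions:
 h(b) = C1 + Integral(b/cos(b), b)


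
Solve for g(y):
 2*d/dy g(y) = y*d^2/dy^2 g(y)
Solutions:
 g(y) = C1 + C2*y^3


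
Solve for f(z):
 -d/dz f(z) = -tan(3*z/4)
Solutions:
 f(z) = C1 - 4*log(cos(3*z/4))/3


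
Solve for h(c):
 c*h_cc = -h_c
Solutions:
 h(c) = C1 + C2*log(c)


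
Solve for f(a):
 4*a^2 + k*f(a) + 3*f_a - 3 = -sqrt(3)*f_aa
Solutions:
 f(a) = C1*exp(sqrt(3)*a*(sqrt(-4*sqrt(3)*k + 9) - 3)/6) + C2*exp(-sqrt(3)*a*(sqrt(-4*sqrt(3)*k + 9) + 3)/6) - 4*a^2/k + 24*a/k^2 + 3/k + 8*sqrt(3)/k^2 - 72/k^3


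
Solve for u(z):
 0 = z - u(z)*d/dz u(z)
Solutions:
 u(z) = -sqrt(C1 + z^2)
 u(z) = sqrt(C1 + z^2)


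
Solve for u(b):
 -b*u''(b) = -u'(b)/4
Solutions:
 u(b) = C1 + C2*b^(5/4)


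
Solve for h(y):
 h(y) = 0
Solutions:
 h(y) = 0


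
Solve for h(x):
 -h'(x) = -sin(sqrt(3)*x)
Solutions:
 h(x) = C1 - sqrt(3)*cos(sqrt(3)*x)/3


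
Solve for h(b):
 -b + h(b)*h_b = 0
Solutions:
 h(b) = -sqrt(C1 + b^2)
 h(b) = sqrt(C1 + b^2)


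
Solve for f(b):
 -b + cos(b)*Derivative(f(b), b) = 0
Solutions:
 f(b) = C1 + Integral(b/cos(b), b)


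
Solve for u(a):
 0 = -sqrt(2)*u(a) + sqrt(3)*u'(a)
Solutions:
 u(a) = C1*exp(sqrt(6)*a/3)


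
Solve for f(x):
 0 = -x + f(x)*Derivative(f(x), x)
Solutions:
 f(x) = -sqrt(C1 + x^2)
 f(x) = sqrt(C1 + x^2)


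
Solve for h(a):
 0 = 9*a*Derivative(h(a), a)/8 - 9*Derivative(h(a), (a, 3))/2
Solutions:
 h(a) = C1 + Integral(C2*airyai(2^(1/3)*a/2) + C3*airybi(2^(1/3)*a/2), a)


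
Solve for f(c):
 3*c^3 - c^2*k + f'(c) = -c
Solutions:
 f(c) = C1 - 3*c^4/4 + c^3*k/3 - c^2/2


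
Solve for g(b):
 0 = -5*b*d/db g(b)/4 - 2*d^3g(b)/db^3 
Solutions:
 g(b) = C1 + Integral(C2*airyai(-5^(1/3)*b/2) + C3*airybi(-5^(1/3)*b/2), b)


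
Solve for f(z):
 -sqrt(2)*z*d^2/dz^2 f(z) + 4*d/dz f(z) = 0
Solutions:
 f(z) = C1 + C2*z^(1 + 2*sqrt(2))


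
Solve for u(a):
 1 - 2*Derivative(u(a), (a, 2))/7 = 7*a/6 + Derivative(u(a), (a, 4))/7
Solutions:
 u(a) = C1 + C2*a + C3*sin(sqrt(2)*a) + C4*cos(sqrt(2)*a) - 49*a^3/72 + 7*a^2/4


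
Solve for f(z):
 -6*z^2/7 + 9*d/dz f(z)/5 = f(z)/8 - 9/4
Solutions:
 f(z) = C1*exp(5*z/72) - 48*z^2/7 - 6912*z/35 - 494514/175


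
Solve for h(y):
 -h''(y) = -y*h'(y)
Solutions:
 h(y) = C1 + C2*erfi(sqrt(2)*y/2)


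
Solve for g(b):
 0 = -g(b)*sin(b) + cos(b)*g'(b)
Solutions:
 g(b) = C1/cos(b)


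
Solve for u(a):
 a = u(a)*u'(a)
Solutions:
 u(a) = -sqrt(C1 + a^2)
 u(a) = sqrt(C1 + a^2)


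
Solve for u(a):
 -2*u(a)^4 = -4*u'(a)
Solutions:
 u(a) = 2^(1/3)*(-1/(C1 + 3*a))^(1/3)
 u(a) = 2^(1/3)*(-1/(C1 + a))^(1/3)*(-3^(2/3) - 3*3^(1/6)*I)/6
 u(a) = 2^(1/3)*(-1/(C1 + a))^(1/3)*(-3^(2/3) + 3*3^(1/6)*I)/6


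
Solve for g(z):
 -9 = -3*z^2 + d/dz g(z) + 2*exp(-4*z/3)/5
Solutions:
 g(z) = C1 + z^3 - 9*z + 3*exp(-4*z/3)/10


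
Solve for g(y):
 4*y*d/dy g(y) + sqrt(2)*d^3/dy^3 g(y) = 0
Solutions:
 g(y) = C1 + Integral(C2*airyai(-sqrt(2)*y) + C3*airybi(-sqrt(2)*y), y)


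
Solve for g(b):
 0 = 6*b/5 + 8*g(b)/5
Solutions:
 g(b) = -3*b/4


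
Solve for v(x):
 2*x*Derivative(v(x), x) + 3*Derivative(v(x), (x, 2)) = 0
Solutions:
 v(x) = C1 + C2*erf(sqrt(3)*x/3)


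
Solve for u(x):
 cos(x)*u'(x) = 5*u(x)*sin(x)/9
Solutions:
 u(x) = C1/cos(x)^(5/9)


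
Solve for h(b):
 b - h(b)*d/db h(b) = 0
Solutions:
 h(b) = -sqrt(C1 + b^2)
 h(b) = sqrt(C1 + b^2)


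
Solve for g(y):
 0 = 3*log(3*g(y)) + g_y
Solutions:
 Integral(1/(log(_y) + log(3)), (_y, g(y)))/3 = C1 - y


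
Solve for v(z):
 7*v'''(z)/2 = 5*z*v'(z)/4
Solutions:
 v(z) = C1 + Integral(C2*airyai(14^(2/3)*5^(1/3)*z/14) + C3*airybi(14^(2/3)*5^(1/3)*z/14), z)


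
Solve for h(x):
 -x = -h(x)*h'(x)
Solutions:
 h(x) = -sqrt(C1 + x^2)
 h(x) = sqrt(C1 + x^2)


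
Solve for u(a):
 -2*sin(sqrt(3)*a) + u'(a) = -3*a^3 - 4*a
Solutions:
 u(a) = C1 - 3*a^4/4 - 2*a^2 - 2*sqrt(3)*cos(sqrt(3)*a)/3


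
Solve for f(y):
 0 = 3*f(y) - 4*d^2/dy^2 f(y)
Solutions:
 f(y) = C1*exp(-sqrt(3)*y/2) + C2*exp(sqrt(3)*y/2)


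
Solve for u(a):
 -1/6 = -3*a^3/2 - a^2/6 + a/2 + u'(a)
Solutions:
 u(a) = C1 + 3*a^4/8 + a^3/18 - a^2/4 - a/6


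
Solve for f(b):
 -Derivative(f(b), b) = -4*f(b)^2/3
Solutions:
 f(b) = -3/(C1 + 4*b)


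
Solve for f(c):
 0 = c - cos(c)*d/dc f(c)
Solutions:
 f(c) = C1 + Integral(c/cos(c), c)


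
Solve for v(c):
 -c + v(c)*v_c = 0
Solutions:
 v(c) = -sqrt(C1 + c^2)
 v(c) = sqrt(C1 + c^2)


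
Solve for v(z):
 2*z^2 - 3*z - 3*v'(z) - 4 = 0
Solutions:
 v(z) = C1 + 2*z^3/9 - z^2/2 - 4*z/3


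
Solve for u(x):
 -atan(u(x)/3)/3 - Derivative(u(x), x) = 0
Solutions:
 Integral(1/atan(_y/3), (_y, u(x))) = C1 - x/3


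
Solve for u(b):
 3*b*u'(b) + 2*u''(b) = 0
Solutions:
 u(b) = C1 + C2*erf(sqrt(3)*b/2)


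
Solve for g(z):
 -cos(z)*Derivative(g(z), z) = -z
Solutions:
 g(z) = C1 + Integral(z/cos(z), z)


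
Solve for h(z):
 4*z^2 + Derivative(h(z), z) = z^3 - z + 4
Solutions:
 h(z) = C1 + z^4/4 - 4*z^3/3 - z^2/2 + 4*z


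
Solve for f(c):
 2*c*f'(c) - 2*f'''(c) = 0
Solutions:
 f(c) = C1 + Integral(C2*airyai(c) + C3*airybi(c), c)


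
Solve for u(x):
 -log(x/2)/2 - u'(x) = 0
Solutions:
 u(x) = C1 - x*log(x)/2 + x*log(2)/2 + x/2


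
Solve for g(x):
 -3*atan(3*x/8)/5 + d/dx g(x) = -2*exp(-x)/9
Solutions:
 g(x) = C1 + 3*x*atan(3*x/8)/5 - 4*log(9*x^2 + 64)/5 + 2*exp(-x)/9


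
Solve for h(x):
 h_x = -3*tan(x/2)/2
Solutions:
 h(x) = C1 + 3*log(cos(x/2))


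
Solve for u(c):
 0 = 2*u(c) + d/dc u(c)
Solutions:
 u(c) = C1*exp(-2*c)


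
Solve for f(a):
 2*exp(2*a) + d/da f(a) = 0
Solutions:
 f(a) = C1 - exp(2*a)


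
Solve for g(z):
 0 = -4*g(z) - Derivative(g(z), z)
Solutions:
 g(z) = C1*exp(-4*z)


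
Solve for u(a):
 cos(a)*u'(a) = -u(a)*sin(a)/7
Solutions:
 u(a) = C1*cos(a)^(1/7)


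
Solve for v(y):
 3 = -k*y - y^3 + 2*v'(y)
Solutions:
 v(y) = C1 + k*y^2/4 + y^4/8 + 3*y/2


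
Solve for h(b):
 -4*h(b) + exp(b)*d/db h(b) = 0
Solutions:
 h(b) = C1*exp(-4*exp(-b))


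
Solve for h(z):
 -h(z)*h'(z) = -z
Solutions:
 h(z) = -sqrt(C1 + z^2)
 h(z) = sqrt(C1 + z^2)


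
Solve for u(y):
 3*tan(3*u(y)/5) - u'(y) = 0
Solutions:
 u(y) = -5*asin(C1*exp(9*y/5))/3 + 5*pi/3
 u(y) = 5*asin(C1*exp(9*y/5))/3


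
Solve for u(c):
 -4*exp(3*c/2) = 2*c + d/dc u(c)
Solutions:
 u(c) = C1 - c^2 - 8*exp(3*c/2)/3


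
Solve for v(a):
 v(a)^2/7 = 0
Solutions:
 v(a) = 0


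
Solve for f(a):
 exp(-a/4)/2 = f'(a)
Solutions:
 f(a) = C1 - 2*exp(-a/4)


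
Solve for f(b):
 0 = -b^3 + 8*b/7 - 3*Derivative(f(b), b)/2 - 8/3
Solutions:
 f(b) = C1 - b^4/6 + 8*b^2/21 - 16*b/9


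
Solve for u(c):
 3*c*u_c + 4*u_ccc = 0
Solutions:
 u(c) = C1 + Integral(C2*airyai(-6^(1/3)*c/2) + C3*airybi(-6^(1/3)*c/2), c)


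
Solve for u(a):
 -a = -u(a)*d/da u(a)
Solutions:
 u(a) = -sqrt(C1 + a^2)
 u(a) = sqrt(C1 + a^2)


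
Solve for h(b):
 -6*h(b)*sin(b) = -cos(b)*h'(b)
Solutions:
 h(b) = C1/cos(b)^6


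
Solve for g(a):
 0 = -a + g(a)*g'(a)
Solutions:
 g(a) = -sqrt(C1 + a^2)
 g(a) = sqrt(C1 + a^2)


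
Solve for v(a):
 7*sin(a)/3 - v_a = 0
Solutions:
 v(a) = C1 - 7*cos(a)/3


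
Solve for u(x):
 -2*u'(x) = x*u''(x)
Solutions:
 u(x) = C1 + C2/x


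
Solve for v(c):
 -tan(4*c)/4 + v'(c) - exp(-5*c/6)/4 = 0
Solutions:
 v(c) = C1 + log(tan(4*c)^2 + 1)/32 - 3*exp(-5*c/6)/10


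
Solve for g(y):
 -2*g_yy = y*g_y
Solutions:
 g(y) = C1 + C2*erf(y/2)


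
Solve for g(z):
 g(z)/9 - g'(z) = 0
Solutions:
 g(z) = C1*exp(z/9)


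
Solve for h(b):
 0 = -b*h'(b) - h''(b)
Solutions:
 h(b) = C1 + C2*erf(sqrt(2)*b/2)


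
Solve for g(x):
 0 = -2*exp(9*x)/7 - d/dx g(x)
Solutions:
 g(x) = C1 - 2*exp(9*x)/63


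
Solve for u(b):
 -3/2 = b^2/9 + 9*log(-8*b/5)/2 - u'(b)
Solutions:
 u(b) = C1 + b^3/27 + 9*b*log(-b)/2 + b*(-9*log(5)/2 - 3 + 27*log(2)/2)


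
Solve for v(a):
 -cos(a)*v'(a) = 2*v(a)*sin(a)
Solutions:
 v(a) = C1*cos(a)^2


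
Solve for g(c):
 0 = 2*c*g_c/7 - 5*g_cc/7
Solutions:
 g(c) = C1 + C2*erfi(sqrt(5)*c/5)


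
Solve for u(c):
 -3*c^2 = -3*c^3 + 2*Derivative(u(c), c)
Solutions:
 u(c) = C1 + 3*c^4/8 - c^3/2


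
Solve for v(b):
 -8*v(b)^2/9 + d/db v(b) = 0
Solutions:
 v(b) = -9/(C1 + 8*b)


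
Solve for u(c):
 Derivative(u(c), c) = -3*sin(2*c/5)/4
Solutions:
 u(c) = C1 + 15*cos(2*c/5)/8


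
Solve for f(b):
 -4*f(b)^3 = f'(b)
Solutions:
 f(b) = -sqrt(2)*sqrt(-1/(C1 - 4*b))/2
 f(b) = sqrt(2)*sqrt(-1/(C1 - 4*b))/2


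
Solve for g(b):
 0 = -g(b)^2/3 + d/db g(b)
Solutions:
 g(b) = -3/(C1 + b)


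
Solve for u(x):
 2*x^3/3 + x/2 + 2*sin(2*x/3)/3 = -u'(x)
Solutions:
 u(x) = C1 - x^4/6 - x^2/4 + cos(2*x/3)


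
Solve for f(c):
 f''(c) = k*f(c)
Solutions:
 f(c) = C1*exp(-c*sqrt(k)) + C2*exp(c*sqrt(k))


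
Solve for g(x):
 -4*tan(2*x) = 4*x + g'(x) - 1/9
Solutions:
 g(x) = C1 - 2*x^2 + x/9 + 2*log(cos(2*x))


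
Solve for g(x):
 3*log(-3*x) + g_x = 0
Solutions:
 g(x) = C1 - 3*x*log(-x) + 3*x*(1 - log(3))


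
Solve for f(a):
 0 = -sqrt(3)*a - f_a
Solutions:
 f(a) = C1 - sqrt(3)*a^2/2


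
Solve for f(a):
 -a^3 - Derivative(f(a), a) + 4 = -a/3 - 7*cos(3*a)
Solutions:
 f(a) = C1 - a^4/4 + a^2/6 + 4*a + 7*sin(3*a)/3


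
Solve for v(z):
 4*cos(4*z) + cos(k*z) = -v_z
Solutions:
 v(z) = C1 - sin(4*z) - sin(k*z)/k


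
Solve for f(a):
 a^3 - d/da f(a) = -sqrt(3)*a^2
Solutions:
 f(a) = C1 + a^4/4 + sqrt(3)*a^3/3


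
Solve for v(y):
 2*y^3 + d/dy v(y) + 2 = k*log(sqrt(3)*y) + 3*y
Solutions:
 v(y) = C1 + k*y*log(y) - k*y + k*y*log(3)/2 - y^4/2 + 3*y^2/2 - 2*y


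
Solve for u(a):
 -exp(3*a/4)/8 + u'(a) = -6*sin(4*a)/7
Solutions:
 u(a) = C1 + exp(3*a/4)/6 + 3*cos(4*a)/14


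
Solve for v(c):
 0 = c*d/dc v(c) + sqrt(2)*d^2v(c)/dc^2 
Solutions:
 v(c) = C1 + C2*erf(2^(1/4)*c/2)


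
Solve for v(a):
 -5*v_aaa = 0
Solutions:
 v(a) = C1 + C2*a + C3*a^2


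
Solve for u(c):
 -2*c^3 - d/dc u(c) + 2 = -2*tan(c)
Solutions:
 u(c) = C1 - c^4/2 + 2*c - 2*log(cos(c))


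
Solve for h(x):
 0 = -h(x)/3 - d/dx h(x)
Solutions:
 h(x) = C1*exp(-x/3)


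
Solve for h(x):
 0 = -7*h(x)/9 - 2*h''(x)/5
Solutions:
 h(x) = C1*sin(sqrt(70)*x/6) + C2*cos(sqrt(70)*x/6)


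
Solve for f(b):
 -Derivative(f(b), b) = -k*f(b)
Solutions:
 f(b) = C1*exp(b*k)


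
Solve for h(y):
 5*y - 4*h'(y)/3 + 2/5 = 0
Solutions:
 h(y) = C1 + 15*y^2/8 + 3*y/10


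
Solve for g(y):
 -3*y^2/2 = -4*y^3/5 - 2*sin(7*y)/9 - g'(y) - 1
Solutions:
 g(y) = C1 - y^4/5 + y^3/2 - y + 2*cos(7*y)/63


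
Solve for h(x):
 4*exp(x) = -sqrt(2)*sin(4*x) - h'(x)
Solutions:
 h(x) = C1 - 4*exp(x) + sqrt(2)*cos(4*x)/4


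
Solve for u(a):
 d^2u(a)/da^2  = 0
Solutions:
 u(a) = C1 + C2*a


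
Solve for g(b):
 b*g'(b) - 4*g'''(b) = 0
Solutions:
 g(b) = C1 + Integral(C2*airyai(2^(1/3)*b/2) + C3*airybi(2^(1/3)*b/2), b)


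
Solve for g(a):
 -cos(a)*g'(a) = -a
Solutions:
 g(a) = C1 + Integral(a/cos(a), a)


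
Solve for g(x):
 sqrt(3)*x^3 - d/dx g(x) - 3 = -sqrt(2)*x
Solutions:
 g(x) = C1 + sqrt(3)*x^4/4 + sqrt(2)*x^2/2 - 3*x


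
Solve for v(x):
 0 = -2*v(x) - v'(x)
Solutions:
 v(x) = C1*exp(-2*x)


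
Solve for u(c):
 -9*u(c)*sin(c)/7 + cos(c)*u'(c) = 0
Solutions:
 u(c) = C1/cos(c)^(9/7)


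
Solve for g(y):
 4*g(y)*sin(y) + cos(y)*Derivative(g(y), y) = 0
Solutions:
 g(y) = C1*cos(y)^4


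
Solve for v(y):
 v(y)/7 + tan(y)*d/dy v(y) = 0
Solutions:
 v(y) = C1/sin(y)^(1/7)


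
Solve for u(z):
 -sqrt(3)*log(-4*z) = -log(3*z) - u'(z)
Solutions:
 u(z) = C1 - z*(1 - sqrt(3))*log(z) + z*(-sqrt(3) - log(3) + 1 + 2*sqrt(3)*log(2) + sqrt(3)*I*pi)


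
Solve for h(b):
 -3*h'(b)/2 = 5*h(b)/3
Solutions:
 h(b) = C1*exp(-10*b/9)


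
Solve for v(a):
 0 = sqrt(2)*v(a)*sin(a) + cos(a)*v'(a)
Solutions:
 v(a) = C1*cos(a)^(sqrt(2))


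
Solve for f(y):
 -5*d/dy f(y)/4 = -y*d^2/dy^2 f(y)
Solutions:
 f(y) = C1 + C2*y^(9/4)


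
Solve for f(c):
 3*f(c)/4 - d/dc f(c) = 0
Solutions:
 f(c) = C1*exp(3*c/4)


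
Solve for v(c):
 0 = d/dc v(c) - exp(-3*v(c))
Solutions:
 v(c) = log(C1 + 3*c)/3
 v(c) = log((-3^(1/3) - 3^(5/6)*I)*(C1 + c)^(1/3)/2)
 v(c) = log((-3^(1/3) + 3^(5/6)*I)*(C1 + c)^(1/3)/2)


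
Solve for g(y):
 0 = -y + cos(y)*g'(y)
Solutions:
 g(y) = C1 + Integral(y/cos(y), y)


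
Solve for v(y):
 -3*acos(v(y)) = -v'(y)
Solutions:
 Integral(1/acos(_y), (_y, v(y))) = C1 + 3*y


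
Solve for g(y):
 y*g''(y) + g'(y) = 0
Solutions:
 g(y) = C1 + C2*log(y)


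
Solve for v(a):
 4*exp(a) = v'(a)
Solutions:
 v(a) = C1 + 4*exp(a)


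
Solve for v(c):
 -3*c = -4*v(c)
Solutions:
 v(c) = 3*c/4


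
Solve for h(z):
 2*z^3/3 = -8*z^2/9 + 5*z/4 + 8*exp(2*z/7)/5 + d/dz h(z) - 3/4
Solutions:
 h(z) = C1 + z^4/6 + 8*z^3/27 - 5*z^2/8 + 3*z/4 - 28*exp(2*z/7)/5


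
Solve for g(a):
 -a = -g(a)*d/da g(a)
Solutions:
 g(a) = -sqrt(C1 + a^2)
 g(a) = sqrt(C1 + a^2)


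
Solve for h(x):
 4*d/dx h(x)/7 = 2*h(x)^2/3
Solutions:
 h(x) = -6/(C1 + 7*x)


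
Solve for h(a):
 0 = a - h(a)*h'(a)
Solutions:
 h(a) = -sqrt(C1 + a^2)
 h(a) = sqrt(C1 + a^2)


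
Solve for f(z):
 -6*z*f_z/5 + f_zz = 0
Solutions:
 f(z) = C1 + C2*erfi(sqrt(15)*z/5)


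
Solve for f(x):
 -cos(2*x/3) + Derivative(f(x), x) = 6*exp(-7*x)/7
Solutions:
 f(x) = C1 + 3*sin(2*x/3)/2 - 6*exp(-7*x)/49


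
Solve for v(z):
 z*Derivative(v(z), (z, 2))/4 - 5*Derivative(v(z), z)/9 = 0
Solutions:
 v(z) = C1 + C2*z^(29/9)


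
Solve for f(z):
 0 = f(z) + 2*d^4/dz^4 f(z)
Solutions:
 f(z) = (C1*sin(2^(1/4)*z/2) + C2*cos(2^(1/4)*z/2))*exp(-2^(1/4)*z/2) + (C3*sin(2^(1/4)*z/2) + C4*cos(2^(1/4)*z/2))*exp(2^(1/4)*z/2)


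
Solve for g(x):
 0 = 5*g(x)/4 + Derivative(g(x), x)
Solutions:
 g(x) = C1*exp(-5*x/4)


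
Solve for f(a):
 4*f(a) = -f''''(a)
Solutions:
 f(a) = (C1*sin(a) + C2*cos(a))*exp(-a) + (C3*sin(a) + C4*cos(a))*exp(a)


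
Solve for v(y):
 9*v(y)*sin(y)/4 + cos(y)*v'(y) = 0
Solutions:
 v(y) = C1*cos(y)^(9/4)


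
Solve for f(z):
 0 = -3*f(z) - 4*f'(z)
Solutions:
 f(z) = C1*exp(-3*z/4)


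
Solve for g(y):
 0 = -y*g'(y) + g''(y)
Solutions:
 g(y) = C1 + C2*erfi(sqrt(2)*y/2)


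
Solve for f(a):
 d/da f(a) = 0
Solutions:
 f(a) = C1


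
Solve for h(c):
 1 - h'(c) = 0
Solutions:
 h(c) = C1 + c


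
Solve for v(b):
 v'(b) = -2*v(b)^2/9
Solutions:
 v(b) = 9/(C1 + 2*b)


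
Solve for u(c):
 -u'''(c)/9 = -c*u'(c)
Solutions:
 u(c) = C1 + Integral(C2*airyai(3^(2/3)*c) + C3*airybi(3^(2/3)*c), c)


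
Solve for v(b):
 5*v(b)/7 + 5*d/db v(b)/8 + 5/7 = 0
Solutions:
 v(b) = C1*exp(-8*b/7) - 1


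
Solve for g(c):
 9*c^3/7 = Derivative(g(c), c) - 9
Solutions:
 g(c) = C1 + 9*c^4/28 + 9*c


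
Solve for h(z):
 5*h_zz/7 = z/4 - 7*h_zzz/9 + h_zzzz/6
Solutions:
 h(z) = C1 + C2*z + C3*exp(z*(49 - sqrt(4291))/21) + C4*exp(z*(49 + sqrt(4291))/21) + 7*z^3/120 - 343*z^2/1800


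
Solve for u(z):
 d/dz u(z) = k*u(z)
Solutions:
 u(z) = C1*exp(k*z)


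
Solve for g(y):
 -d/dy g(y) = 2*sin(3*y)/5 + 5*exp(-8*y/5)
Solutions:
 g(y) = C1 + 2*cos(3*y)/15 + 25*exp(-8*y/5)/8


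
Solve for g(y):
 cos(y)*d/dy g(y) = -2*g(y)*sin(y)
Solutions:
 g(y) = C1*cos(y)^2


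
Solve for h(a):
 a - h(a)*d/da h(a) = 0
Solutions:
 h(a) = -sqrt(C1 + a^2)
 h(a) = sqrt(C1 + a^2)


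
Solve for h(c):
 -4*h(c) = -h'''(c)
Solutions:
 h(c) = C3*exp(2^(2/3)*c) + (C1*sin(2^(2/3)*sqrt(3)*c/2) + C2*cos(2^(2/3)*sqrt(3)*c/2))*exp(-2^(2/3)*c/2)


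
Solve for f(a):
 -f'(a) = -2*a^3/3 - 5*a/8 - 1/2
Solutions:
 f(a) = C1 + a^4/6 + 5*a^2/16 + a/2


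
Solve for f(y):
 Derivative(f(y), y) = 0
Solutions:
 f(y) = C1


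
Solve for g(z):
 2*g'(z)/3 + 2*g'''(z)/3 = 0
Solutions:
 g(z) = C1 + C2*sin(z) + C3*cos(z)


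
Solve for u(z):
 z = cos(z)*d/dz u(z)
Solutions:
 u(z) = C1 + Integral(z/cos(z), z)


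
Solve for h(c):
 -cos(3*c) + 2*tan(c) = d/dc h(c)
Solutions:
 h(c) = C1 - 2*log(cos(c)) - sin(3*c)/3


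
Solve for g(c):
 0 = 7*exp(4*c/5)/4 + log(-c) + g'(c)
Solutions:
 g(c) = C1 - c*log(-c) + c - 35*exp(4*c/5)/16


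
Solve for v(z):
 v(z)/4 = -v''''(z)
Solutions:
 v(z) = (C1*sin(z/2) + C2*cos(z/2))*exp(-z/2) + (C3*sin(z/2) + C4*cos(z/2))*exp(z/2)


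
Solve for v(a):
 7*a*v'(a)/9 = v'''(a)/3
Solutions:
 v(a) = C1 + Integral(C2*airyai(3^(2/3)*7^(1/3)*a/3) + C3*airybi(3^(2/3)*7^(1/3)*a/3), a)


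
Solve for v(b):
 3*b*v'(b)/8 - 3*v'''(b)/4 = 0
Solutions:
 v(b) = C1 + Integral(C2*airyai(2^(2/3)*b/2) + C3*airybi(2^(2/3)*b/2), b)


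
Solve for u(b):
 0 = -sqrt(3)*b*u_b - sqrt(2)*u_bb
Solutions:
 u(b) = C1 + C2*erf(6^(1/4)*b/2)


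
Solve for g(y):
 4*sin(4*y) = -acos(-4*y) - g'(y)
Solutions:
 g(y) = C1 - y*acos(-4*y) - sqrt(1 - 16*y^2)/4 + cos(4*y)


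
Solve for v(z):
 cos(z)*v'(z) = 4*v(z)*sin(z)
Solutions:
 v(z) = C1/cos(z)^4


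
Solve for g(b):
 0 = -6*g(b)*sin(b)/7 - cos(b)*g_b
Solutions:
 g(b) = C1*cos(b)^(6/7)


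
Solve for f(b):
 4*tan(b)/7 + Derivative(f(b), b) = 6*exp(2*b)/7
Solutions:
 f(b) = C1 + 3*exp(2*b)/7 + 4*log(cos(b))/7


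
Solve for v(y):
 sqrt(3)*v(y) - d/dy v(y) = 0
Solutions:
 v(y) = C1*exp(sqrt(3)*y)


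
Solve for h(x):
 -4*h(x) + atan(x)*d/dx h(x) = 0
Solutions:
 h(x) = C1*exp(4*Integral(1/atan(x), x))


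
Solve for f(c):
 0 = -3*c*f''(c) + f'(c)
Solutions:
 f(c) = C1 + C2*c^(4/3)


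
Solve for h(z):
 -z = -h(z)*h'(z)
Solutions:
 h(z) = -sqrt(C1 + z^2)
 h(z) = sqrt(C1 + z^2)


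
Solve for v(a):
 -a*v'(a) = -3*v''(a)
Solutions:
 v(a) = C1 + C2*erfi(sqrt(6)*a/6)


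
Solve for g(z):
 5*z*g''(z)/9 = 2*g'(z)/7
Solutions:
 g(z) = C1 + C2*z^(53/35)


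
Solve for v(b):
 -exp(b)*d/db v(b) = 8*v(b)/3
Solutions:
 v(b) = C1*exp(8*exp(-b)/3)


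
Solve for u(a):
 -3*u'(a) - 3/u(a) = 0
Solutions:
 u(a) = -sqrt(C1 - 2*a)
 u(a) = sqrt(C1 - 2*a)


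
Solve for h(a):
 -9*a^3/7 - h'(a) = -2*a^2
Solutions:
 h(a) = C1 - 9*a^4/28 + 2*a^3/3


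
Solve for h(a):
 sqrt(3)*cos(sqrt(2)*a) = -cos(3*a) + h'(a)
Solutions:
 h(a) = C1 + sin(3*a)/3 + sqrt(6)*sin(sqrt(2)*a)/2


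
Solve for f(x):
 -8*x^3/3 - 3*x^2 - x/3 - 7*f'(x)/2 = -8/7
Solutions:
 f(x) = C1 - 4*x^4/21 - 2*x^3/7 - x^2/21 + 16*x/49


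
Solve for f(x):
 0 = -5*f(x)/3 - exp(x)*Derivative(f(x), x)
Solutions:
 f(x) = C1*exp(5*exp(-x)/3)


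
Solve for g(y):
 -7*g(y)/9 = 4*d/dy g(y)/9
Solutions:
 g(y) = C1*exp(-7*y/4)


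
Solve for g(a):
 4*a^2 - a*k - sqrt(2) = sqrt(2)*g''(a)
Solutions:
 g(a) = C1 + C2*a + sqrt(2)*a^4/6 - sqrt(2)*a^3*k/12 - a^2/2


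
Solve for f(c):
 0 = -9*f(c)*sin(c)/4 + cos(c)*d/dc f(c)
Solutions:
 f(c) = C1/cos(c)^(9/4)


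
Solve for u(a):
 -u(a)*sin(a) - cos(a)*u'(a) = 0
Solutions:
 u(a) = C1*cos(a)


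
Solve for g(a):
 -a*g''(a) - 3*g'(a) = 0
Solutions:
 g(a) = C1 + C2/a^2


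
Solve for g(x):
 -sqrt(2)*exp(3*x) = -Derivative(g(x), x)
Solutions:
 g(x) = C1 + sqrt(2)*exp(3*x)/3


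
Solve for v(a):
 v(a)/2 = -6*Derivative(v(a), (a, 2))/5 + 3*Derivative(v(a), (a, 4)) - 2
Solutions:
 v(a) = C1*exp(-sqrt(30)*a*sqrt(6 + sqrt(186))/30) + C2*exp(sqrt(30)*a*sqrt(6 + sqrt(186))/30) + C3*sin(sqrt(30)*a*sqrt(-6 + sqrt(186))/30) + C4*cos(sqrt(30)*a*sqrt(-6 + sqrt(186))/30) - 4


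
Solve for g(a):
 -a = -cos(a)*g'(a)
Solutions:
 g(a) = C1 + Integral(a/cos(a), a)


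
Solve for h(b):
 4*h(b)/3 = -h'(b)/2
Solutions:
 h(b) = C1*exp(-8*b/3)


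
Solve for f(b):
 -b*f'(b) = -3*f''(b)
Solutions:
 f(b) = C1 + C2*erfi(sqrt(6)*b/6)


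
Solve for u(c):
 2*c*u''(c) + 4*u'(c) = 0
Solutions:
 u(c) = C1 + C2/c


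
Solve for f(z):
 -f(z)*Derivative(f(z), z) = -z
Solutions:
 f(z) = -sqrt(C1 + z^2)
 f(z) = sqrt(C1 + z^2)


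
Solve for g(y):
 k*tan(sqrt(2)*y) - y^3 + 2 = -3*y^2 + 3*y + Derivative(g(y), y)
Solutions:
 g(y) = C1 - sqrt(2)*k*log(cos(sqrt(2)*y))/2 - y^4/4 + y^3 - 3*y^2/2 + 2*y


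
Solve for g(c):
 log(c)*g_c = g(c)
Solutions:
 g(c) = C1*exp(li(c))


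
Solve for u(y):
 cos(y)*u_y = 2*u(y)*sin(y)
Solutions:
 u(y) = C1/cos(y)^2


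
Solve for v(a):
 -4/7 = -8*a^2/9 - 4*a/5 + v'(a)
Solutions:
 v(a) = C1 + 8*a^3/27 + 2*a^2/5 - 4*a/7


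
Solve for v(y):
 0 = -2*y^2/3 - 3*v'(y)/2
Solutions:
 v(y) = C1 - 4*y^3/27


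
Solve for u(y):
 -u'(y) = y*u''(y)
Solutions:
 u(y) = C1 + C2*log(y)


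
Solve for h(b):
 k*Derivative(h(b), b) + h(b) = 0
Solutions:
 h(b) = C1*exp(-b/k)


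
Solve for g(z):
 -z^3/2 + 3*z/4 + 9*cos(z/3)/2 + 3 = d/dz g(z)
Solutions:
 g(z) = C1 - z^4/8 + 3*z^2/8 + 3*z + 27*sin(z/3)/2


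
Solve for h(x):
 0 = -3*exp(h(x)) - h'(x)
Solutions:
 h(x) = log(1/(C1 + 3*x))


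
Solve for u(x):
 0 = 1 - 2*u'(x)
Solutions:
 u(x) = C1 + x/2


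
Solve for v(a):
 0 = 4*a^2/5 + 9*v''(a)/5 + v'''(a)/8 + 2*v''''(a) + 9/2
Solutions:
 v(a) = C1 + C2*a - a^4/27 + 5*a^3/486 - 8845*a^2/11664 + (C3*sin(sqrt(23015)*a/160) + C4*cos(sqrt(23015)*a/160))*exp(-a/32)


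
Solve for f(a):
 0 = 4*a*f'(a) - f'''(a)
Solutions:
 f(a) = C1 + Integral(C2*airyai(2^(2/3)*a) + C3*airybi(2^(2/3)*a), a)


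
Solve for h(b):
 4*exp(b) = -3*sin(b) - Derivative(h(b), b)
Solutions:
 h(b) = C1 - 4*exp(b) + 3*cos(b)


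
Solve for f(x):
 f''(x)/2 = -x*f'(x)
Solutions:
 f(x) = C1 + C2*erf(x)


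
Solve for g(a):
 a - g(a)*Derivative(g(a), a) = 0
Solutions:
 g(a) = -sqrt(C1 + a^2)
 g(a) = sqrt(C1 + a^2)


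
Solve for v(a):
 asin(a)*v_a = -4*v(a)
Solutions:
 v(a) = C1*exp(-4*Integral(1/asin(a), a))


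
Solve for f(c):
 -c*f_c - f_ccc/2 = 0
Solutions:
 f(c) = C1 + Integral(C2*airyai(-2^(1/3)*c) + C3*airybi(-2^(1/3)*c), c)


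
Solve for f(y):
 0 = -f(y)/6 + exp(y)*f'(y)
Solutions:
 f(y) = C1*exp(-exp(-y)/6)


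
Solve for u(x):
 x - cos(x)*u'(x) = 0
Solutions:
 u(x) = C1 + Integral(x/cos(x), x)


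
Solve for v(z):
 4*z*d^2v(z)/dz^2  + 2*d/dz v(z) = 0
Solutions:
 v(z) = C1 + C2*sqrt(z)


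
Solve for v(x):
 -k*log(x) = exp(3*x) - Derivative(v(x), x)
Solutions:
 v(x) = C1 + k*x*log(x) - k*x + exp(3*x)/3


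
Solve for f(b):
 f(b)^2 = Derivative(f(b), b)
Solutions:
 f(b) = -1/(C1 + b)


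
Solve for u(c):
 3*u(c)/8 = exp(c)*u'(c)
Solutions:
 u(c) = C1*exp(-3*exp(-c)/8)


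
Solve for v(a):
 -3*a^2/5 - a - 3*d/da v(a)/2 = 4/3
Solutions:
 v(a) = C1 - 2*a^3/15 - a^2/3 - 8*a/9


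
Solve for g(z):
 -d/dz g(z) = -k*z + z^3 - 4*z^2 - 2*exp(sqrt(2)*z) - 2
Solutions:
 g(z) = C1 + k*z^2/2 - z^4/4 + 4*z^3/3 + 2*z + sqrt(2)*exp(sqrt(2)*z)


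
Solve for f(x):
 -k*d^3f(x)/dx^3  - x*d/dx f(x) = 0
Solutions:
 f(x) = C1 + Integral(C2*airyai(x*(-1/k)^(1/3)) + C3*airybi(x*(-1/k)^(1/3)), x)


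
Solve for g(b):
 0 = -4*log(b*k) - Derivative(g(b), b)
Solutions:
 g(b) = C1 - 4*b*log(b*k) + 4*b


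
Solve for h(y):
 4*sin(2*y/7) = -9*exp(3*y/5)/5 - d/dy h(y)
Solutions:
 h(y) = C1 - 3*exp(3*y/5) + 14*cos(2*y/7)


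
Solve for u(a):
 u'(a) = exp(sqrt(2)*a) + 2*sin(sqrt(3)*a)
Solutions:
 u(a) = C1 + sqrt(2)*exp(sqrt(2)*a)/2 - 2*sqrt(3)*cos(sqrt(3)*a)/3


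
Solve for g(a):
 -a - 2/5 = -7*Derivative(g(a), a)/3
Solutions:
 g(a) = C1 + 3*a^2/14 + 6*a/35


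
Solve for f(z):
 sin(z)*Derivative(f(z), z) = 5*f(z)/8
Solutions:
 f(z) = C1*(cos(z) - 1)^(5/16)/(cos(z) + 1)^(5/16)


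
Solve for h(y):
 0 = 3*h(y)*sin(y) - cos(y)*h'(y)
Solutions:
 h(y) = C1/cos(y)^3


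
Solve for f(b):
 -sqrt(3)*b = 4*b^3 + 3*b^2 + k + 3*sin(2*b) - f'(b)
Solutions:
 f(b) = C1 + b^4 + b^3 + sqrt(3)*b^2/2 + b*k - 3*cos(2*b)/2


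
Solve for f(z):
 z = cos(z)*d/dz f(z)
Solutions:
 f(z) = C1 + Integral(z/cos(z), z)


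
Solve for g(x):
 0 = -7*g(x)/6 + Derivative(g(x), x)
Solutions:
 g(x) = C1*exp(7*x/6)


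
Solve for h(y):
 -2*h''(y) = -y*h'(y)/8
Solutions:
 h(y) = C1 + C2*erfi(sqrt(2)*y/8)


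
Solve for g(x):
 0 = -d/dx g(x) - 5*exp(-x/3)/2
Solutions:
 g(x) = C1 + 15*exp(-x/3)/2


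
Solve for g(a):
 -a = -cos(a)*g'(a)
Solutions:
 g(a) = C1 + Integral(a/cos(a), a)


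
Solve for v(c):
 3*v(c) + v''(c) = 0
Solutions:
 v(c) = C1*sin(sqrt(3)*c) + C2*cos(sqrt(3)*c)


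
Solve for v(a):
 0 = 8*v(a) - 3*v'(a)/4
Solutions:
 v(a) = C1*exp(32*a/3)


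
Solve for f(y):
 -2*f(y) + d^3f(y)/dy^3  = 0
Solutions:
 f(y) = C3*exp(2^(1/3)*y) + (C1*sin(2^(1/3)*sqrt(3)*y/2) + C2*cos(2^(1/3)*sqrt(3)*y/2))*exp(-2^(1/3)*y/2)


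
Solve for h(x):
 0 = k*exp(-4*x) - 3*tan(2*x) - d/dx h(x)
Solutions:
 h(x) = C1 - k*exp(-4*x)/4 - 3*log(tan(2*x)^2 + 1)/4


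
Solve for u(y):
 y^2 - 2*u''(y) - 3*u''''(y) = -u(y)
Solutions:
 u(y) = C1*exp(-sqrt(3)*y/3) + C2*exp(sqrt(3)*y/3) + C3*sin(y) + C4*cos(y) - y^2 - 4


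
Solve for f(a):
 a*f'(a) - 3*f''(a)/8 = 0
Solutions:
 f(a) = C1 + C2*erfi(2*sqrt(3)*a/3)


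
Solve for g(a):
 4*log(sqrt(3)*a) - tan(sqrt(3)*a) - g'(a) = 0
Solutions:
 g(a) = C1 + 4*a*log(a) - 4*a + 2*a*log(3) + sqrt(3)*log(cos(sqrt(3)*a))/3


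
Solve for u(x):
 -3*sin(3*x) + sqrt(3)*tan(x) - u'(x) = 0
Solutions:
 u(x) = C1 - sqrt(3)*log(cos(x)) + cos(3*x)


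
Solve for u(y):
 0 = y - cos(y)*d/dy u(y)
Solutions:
 u(y) = C1 + Integral(y/cos(y), y)


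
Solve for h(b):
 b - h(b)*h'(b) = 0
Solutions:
 h(b) = -sqrt(C1 + b^2)
 h(b) = sqrt(C1 + b^2)


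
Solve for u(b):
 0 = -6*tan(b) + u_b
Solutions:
 u(b) = C1 - 6*log(cos(b))


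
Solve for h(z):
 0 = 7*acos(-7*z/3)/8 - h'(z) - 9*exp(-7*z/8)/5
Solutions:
 h(z) = C1 + 7*z*acos(-7*z/3)/8 + sqrt(9 - 49*z^2)/8 + 72*exp(-7*z/8)/35


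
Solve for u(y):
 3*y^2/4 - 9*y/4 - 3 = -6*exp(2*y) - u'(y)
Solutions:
 u(y) = C1 - y^3/4 + 9*y^2/8 + 3*y - 3*exp(2*y)


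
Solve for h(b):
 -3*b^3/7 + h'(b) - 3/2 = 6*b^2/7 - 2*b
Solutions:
 h(b) = C1 + 3*b^4/28 + 2*b^3/7 - b^2 + 3*b/2


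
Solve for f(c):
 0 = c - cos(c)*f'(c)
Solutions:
 f(c) = C1 + Integral(c/cos(c), c)


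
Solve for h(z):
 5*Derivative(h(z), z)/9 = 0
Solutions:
 h(z) = C1


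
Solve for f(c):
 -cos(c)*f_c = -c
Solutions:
 f(c) = C1 + Integral(c/cos(c), c)


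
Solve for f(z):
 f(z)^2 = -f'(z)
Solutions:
 f(z) = 1/(C1 + z)


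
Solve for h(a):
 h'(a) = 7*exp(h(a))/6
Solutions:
 h(a) = log(-1/(C1 + 7*a)) + log(6)


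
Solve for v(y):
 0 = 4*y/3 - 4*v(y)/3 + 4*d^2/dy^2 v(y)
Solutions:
 v(y) = C1*exp(-sqrt(3)*y/3) + C2*exp(sqrt(3)*y/3) + y


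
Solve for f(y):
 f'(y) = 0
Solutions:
 f(y) = C1


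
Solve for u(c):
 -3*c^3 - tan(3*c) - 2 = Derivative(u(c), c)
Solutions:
 u(c) = C1 - 3*c^4/4 - 2*c + log(cos(3*c))/3


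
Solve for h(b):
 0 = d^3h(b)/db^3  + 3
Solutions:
 h(b) = C1 + C2*b + C3*b^2 - b^3/2


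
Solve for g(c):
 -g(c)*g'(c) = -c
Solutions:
 g(c) = -sqrt(C1 + c^2)
 g(c) = sqrt(C1 + c^2)


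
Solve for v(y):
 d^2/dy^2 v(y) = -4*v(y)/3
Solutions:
 v(y) = C1*sin(2*sqrt(3)*y/3) + C2*cos(2*sqrt(3)*y/3)


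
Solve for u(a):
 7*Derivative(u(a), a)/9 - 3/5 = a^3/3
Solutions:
 u(a) = C1 + 3*a^4/28 + 27*a/35


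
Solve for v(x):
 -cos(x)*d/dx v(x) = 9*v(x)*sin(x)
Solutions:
 v(x) = C1*cos(x)^9


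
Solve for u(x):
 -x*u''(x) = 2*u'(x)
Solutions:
 u(x) = C1 + C2/x


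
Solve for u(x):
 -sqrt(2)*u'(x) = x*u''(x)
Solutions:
 u(x) = C1 + C2*x^(1 - sqrt(2))


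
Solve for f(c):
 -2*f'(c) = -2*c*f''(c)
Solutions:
 f(c) = C1 + C2*c^2


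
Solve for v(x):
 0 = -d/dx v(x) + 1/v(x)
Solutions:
 v(x) = -sqrt(C1 + 2*x)
 v(x) = sqrt(C1 + 2*x)


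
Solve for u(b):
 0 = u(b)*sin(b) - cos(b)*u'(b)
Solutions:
 u(b) = C1/cos(b)


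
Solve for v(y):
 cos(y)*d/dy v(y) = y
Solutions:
 v(y) = C1 + Integral(y/cos(y), y)


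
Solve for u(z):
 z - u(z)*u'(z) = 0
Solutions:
 u(z) = -sqrt(C1 + z^2)
 u(z) = sqrt(C1 + z^2)


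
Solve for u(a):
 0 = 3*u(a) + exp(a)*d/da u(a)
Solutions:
 u(a) = C1*exp(3*exp(-a))


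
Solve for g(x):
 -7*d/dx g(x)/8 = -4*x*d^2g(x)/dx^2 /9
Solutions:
 g(x) = C1 + C2*x^(95/32)


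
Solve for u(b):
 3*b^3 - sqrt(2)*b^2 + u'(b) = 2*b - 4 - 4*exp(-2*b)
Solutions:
 u(b) = C1 - 3*b^4/4 + sqrt(2)*b^3/3 + b^2 - 4*b + 2*exp(-2*b)


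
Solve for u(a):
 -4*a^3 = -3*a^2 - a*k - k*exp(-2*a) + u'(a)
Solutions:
 u(a) = C1 - a^4 + a^3 + a^2*k/2 - k*exp(-2*a)/2


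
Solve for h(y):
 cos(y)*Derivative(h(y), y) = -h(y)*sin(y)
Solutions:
 h(y) = C1*cos(y)


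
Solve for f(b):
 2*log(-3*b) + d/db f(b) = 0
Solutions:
 f(b) = C1 - 2*b*log(-b) + 2*b*(1 - log(3))


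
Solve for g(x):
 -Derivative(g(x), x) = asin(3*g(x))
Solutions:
 Integral(1/asin(3*_y), (_y, g(x))) = C1 - x


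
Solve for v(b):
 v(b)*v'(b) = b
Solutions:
 v(b) = -sqrt(C1 + b^2)
 v(b) = sqrt(C1 + b^2)


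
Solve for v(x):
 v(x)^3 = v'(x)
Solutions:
 v(x) = -sqrt(2)*sqrt(-1/(C1 + x))/2
 v(x) = sqrt(2)*sqrt(-1/(C1 + x))/2


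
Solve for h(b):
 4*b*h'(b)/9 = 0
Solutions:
 h(b) = C1


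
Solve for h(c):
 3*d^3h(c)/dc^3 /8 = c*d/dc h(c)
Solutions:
 h(c) = C1 + Integral(C2*airyai(2*3^(2/3)*c/3) + C3*airybi(2*3^(2/3)*c/3), c)


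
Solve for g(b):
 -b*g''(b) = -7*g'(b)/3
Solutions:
 g(b) = C1 + C2*b^(10/3)


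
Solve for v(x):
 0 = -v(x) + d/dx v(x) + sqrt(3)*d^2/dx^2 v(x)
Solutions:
 v(x) = C1*exp(sqrt(3)*x*(-1 + sqrt(1 + 4*sqrt(3)))/6) + C2*exp(-sqrt(3)*x*(1 + sqrt(1 + 4*sqrt(3)))/6)


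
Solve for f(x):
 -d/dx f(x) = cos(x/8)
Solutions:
 f(x) = C1 - 8*sin(x/8)


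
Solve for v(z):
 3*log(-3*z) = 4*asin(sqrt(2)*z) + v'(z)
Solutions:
 v(z) = C1 + 3*z*log(-z) - 4*z*asin(sqrt(2)*z) - 3*z + 3*z*log(3) - 2*sqrt(2)*sqrt(1 - 2*z^2)


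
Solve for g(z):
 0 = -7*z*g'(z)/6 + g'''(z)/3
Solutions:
 g(z) = C1 + Integral(C2*airyai(2^(2/3)*7^(1/3)*z/2) + C3*airybi(2^(2/3)*7^(1/3)*z/2), z)


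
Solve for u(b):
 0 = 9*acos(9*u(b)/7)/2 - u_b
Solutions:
 Integral(1/acos(9*_y/7), (_y, u(b))) = C1 + 9*b/2


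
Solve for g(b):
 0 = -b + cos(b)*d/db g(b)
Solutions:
 g(b) = C1 + Integral(b/cos(b), b)


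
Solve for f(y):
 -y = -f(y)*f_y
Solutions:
 f(y) = -sqrt(C1 + y^2)
 f(y) = sqrt(C1 + y^2)


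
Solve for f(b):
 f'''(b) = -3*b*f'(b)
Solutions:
 f(b) = C1 + Integral(C2*airyai(-3^(1/3)*b) + C3*airybi(-3^(1/3)*b), b)


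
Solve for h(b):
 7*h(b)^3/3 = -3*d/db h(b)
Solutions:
 h(b) = -3*sqrt(2)*sqrt(-1/(C1 - 7*b))/2
 h(b) = 3*sqrt(2)*sqrt(-1/(C1 - 7*b))/2


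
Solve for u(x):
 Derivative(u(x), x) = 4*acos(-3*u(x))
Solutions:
 Integral(1/acos(-3*_y), (_y, u(x))) = C1 + 4*x


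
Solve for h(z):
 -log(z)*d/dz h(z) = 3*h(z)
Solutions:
 h(z) = C1*exp(-3*li(z))


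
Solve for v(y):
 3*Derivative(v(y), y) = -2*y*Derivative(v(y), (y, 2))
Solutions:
 v(y) = C1 + C2/sqrt(y)


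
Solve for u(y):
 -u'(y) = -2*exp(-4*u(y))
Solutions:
 u(y) = log(-I*(C1 + 8*y)^(1/4))
 u(y) = log(I*(C1 + 8*y)^(1/4))
 u(y) = log(-(C1 + 8*y)^(1/4))
 u(y) = log(C1 + 8*y)/4


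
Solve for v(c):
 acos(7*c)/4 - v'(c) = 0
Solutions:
 v(c) = C1 + c*acos(7*c)/4 - sqrt(1 - 49*c^2)/28


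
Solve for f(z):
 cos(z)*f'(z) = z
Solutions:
 f(z) = C1 + Integral(z/cos(z), z)


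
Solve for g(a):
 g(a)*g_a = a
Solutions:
 g(a) = -sqrt(C1 + a^2)
 g(a) = sqrt(C1 + a^2)


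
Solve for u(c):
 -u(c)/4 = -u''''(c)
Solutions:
 u(c) = C1*exp(-sqrt(2)*c/2) + C2*exp(sqrt(2)*c/2) + C3*sin(sqrt(2)*c/2) + C4*cos(sqrt(2)*c/2)


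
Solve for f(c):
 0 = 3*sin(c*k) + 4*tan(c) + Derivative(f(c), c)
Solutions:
 f(c) = C1 - 3*Piecewise((-cos(c*k)/k, Ne(k, 0)), (0, True)) + 4*log(cos(c))


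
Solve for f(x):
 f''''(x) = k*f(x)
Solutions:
 f(x) = C1*exp(-k^(1/4)*x) + C2*exp(k^(1/4)*x) + C3*exp(-I*k^(1/4)*x) + C4*exp(I*k^(1/4)*x)


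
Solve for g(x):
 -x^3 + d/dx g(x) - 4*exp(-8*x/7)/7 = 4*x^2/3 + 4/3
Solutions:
 g(x) = C1 + x^4/4 + 4*x^3/9 + 4*x/3 - exp(-8*x/7)/2


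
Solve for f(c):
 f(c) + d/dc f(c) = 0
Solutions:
 f(c) = C1*exp(-c)


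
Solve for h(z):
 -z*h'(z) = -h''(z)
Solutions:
 h(z) = C1 + C2*erfi(sqrt(2)*z/2)


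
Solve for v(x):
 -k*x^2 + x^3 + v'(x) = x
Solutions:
 v(x) = C1 + k*x^3/3 - x^4/4 + x^2/2


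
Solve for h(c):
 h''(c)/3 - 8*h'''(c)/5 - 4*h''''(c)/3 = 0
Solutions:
 h(c) = C1 + C2*c + C3*exp(c*(-6 + sqrt(61))/10) + C4*exp(-c*(6 + sqrt(61))/10)


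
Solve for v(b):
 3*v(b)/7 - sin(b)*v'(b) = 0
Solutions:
 v(b) = C1*(cos(b) - 1)^(3/14)/(cos(b) + 1)^(3/14)


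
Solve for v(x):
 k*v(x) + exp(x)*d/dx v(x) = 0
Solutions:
 v(x) = C1*exp(k*exp(-x))


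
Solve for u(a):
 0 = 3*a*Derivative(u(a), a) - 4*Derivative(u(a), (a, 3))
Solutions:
 u(a) = C1 + Integral(C2*airyai(6^(1/3)*a/2) + C3*airybi(6^(1/3)*a/2), a)


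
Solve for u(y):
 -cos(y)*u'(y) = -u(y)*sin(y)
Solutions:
 u(y) = C1/cos(y)


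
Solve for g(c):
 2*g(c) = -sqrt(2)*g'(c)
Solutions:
 g(c) = C1*exp(-sqrt(2)*c)


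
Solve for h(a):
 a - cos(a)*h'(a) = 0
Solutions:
 h(a) = C1 + Integral(a/cos(a), a)


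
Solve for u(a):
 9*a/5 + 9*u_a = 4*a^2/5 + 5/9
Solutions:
 u(a) = C1 + 4*a^3/135 - a^2/10 + 5*a/81


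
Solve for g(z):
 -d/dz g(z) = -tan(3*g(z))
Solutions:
 g(z) = -asin(C1*exp(3*z))/3 + pi/3
 g(z) = asin(C1*exp(3*z))/3


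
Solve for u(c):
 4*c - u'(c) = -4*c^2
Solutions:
 u(c) = C1 + 4*c^3/3 + 2*c^2


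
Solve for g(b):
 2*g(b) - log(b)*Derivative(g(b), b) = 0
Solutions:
 g(b) = C1*exp(2*li(b))


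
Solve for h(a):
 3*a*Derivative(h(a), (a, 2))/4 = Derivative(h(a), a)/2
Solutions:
 h(a) = C1 + C2*a^(5/3)


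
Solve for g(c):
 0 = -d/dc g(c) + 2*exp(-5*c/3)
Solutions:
 g(c) = C1 - 6*exp(-5*c/3)/5


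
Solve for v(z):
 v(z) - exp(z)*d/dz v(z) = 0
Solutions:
 v(z) = C1*exp(-exp(-z))


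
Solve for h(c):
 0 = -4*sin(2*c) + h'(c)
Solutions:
 h(c) = C1 - 2*cos(2*c)


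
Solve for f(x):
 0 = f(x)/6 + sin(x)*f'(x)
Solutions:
 f(x) = C1*(cos(x) + 1)^(1/12)/(cos(x) - 1)^(1/12)


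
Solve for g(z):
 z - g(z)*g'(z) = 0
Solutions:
 g(z) = -sqrt(C1 + z^2)
 g(z) = sqrt(C1 + z^2)


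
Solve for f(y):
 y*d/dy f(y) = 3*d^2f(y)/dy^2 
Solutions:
 f(y) = C1 + C2*erfi(sqrt(6)*y/6)


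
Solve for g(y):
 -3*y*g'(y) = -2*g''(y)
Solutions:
 g(y) = C1 + C2*erfi(sqrt(3)*y/2)


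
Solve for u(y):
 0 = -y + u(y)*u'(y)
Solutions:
 u(y) = -sqrt(C1 + y^2)
 u(y) = sqrt(C1 + y^2)


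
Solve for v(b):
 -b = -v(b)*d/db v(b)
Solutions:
 v(b) = -sqrt(C1 + b^2)
 v(b) = sqrt(C1 + b^2)


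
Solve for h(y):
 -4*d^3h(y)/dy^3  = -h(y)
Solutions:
 h(y) = C3*exp(2^(1/3)*y/2) + (C1*sin(2^(1/3)*sqrt(3)*y/4) + C2*cos(2^(1/3)*sqrt(3)*y/4))*exp(-2^(1/3)*y/4)


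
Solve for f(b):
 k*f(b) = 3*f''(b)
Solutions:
 f(b) = C1*exp(-sqrt(3)*b*sqrt(k)/3) + C2*exp(sqrt(3)*b*sqrt(k)/3)


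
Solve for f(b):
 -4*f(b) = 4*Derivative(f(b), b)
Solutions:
 f(b) = C1*exp(-b)


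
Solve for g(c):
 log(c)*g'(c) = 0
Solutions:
 g(c) = C1


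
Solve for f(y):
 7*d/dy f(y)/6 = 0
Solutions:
 f(y) = C1


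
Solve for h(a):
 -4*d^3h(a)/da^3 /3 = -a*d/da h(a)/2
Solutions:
 h(a) = C1 + Integral(C2*airyai(3^(1/3)*a/2) + C3*airybi(3^(1/3)*a/2), a)


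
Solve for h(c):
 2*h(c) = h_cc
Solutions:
 h(c) = C1*exp(-sqrt(2)*c) + C2*exp(sqrt(2)*c)


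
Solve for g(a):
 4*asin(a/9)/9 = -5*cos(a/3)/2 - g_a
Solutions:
 g(a) = C1 - 4*a*asin(a/9)/9 - 4*sqrt(81 - a^2)/9 - 15*sin(a/3)/2


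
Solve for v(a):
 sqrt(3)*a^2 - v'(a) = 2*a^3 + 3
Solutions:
 v(a) = C1 - a^4/2 + sqrt(3)*a^3/3 - 3*a


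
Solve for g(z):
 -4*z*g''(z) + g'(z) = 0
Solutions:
 g(z) = C1 + C2*z^(5/4)


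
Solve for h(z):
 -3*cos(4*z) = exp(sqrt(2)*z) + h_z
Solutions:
 h(z) = C1 - sqrt(2)*exp(sqrt(2)*z)/2 - 3*sin(4*z)/4


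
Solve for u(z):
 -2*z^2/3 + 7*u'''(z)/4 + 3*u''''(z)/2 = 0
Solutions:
 u(z) = C1 + C2*z + C3*z^2 + C4*exp(-7*z/6) + 2*z^5/315 - 4*z^4/147 + 32*z^3/343


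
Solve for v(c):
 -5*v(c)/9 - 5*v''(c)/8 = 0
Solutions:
 v(c) = C1*sin(2*sqrt(2)*c/3) + C2*cos(2*sqrt(2)*c/3)


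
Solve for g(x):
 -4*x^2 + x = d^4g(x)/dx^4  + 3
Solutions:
 g(x) = C1 + C2*x + C3*x^2 + C4*x^3 - x^6/90 + x^5/120 - x^4/8


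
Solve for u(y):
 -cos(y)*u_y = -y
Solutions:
 u(y) = C1 + Integral(y/cos(y), y)


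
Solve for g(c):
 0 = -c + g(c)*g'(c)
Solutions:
 g(c) = -sqrt(C1 + c^2)
 g(c) = sqrt(C1 + c^2)


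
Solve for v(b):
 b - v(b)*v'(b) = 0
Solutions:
 v(b) = -sqrt(C1 + b^2)
 v(b) = sqrt(C1 + b^2)


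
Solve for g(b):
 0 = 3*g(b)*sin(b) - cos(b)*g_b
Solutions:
 g(b) = C1/cos(b)^3


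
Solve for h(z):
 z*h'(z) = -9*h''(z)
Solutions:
 h(z) = C1 + C2*erf(sqrt(2)*z/6)


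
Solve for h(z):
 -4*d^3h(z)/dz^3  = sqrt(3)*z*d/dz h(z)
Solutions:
 h(z) = C1 + Integral(C2*airyai(-2^(1/3)*3^(1/6)*z/2) + C3*airybi(-2^(1/3)*3^(1/6)*z/2), z)
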